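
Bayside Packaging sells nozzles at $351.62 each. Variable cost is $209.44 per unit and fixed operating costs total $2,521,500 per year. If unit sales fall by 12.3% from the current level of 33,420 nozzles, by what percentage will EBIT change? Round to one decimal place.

At 33,420 units, contribution = 33,420 × $142.18 = $4,751,655.60.
Subtracting fixed costs: EBIT = $4,751,655.60 − $2,521,500 = $2,230,155.60.
So DOL = total CM / EBIT = $4,751,655.60 / $2,230,155.60 = 2.1306.
So EBIT moves 2.1306 × (-12.3%) = -26.2%.

-26.2%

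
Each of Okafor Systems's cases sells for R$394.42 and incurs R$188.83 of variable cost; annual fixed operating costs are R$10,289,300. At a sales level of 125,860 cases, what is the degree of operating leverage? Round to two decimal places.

Total contribution margin = 125,860 × R$205.59 = R$25,875,557.40.
Operating income = contribution − fixed costs = R$25,875,557.40 − R$10,289,300 = R$15,586,257.40.
Degree of operating leverage = R$25,875,557.40 / R$15,586,257.40 = 1.6602.

1.66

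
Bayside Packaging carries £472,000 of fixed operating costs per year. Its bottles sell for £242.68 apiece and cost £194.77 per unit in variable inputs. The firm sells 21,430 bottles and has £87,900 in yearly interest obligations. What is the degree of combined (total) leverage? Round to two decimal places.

2.20

Total contribution margin = 21,430 × £47.91 = £1,026,711.30.
Subtracting fixed costs: EBIT = £1,026,711.30 − £472,000 = £554,711.30. Interest = £87,900.00, so EBIT − I = £466,811.30.
DCL = contribution ÷ (EBIT − I) = £1,026,711.30 ÷ £466,811.30 = 2.1994.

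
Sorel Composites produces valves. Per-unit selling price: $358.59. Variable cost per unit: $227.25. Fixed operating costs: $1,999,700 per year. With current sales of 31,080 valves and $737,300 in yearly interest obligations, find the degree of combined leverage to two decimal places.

Total contribution margin = 31,080 × $131.34 = $4,082,047.20.
Subtracting fixed costs: EBIT = $4,082,047.20 − $1,999,700 = $2,082,347.20. Interest = $737,300.00.
DOL = $4,082,047.20 ÷ $2,082,347.20 = 1.9603; DFL = $2,082,347.20 ÷ $1,345,047.20 = 1.5482.
Combined leverage = 1.9603 × 1.5482 = 3.0349.

3.03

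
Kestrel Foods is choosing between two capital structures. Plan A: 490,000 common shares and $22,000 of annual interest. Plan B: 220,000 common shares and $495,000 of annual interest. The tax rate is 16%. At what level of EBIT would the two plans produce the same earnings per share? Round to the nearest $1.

At indifference, (EBIT − 22,000)(1 − t)/490,000 = (EBIT − 495,000)(1 − t)/220,000.
The (1 − t) factor cancels: (EBIT − 22,000) × 220,000 = (EBIT − 495,000) × 490,000.
EBIT × (490,000 − 220,000) = 495,000 × 490,000 − 22,000 × 220,000 = 237,710,000,000, so EBIT = 237,710,000,000 ÷ 270,000 = 880,407.41.

$880,407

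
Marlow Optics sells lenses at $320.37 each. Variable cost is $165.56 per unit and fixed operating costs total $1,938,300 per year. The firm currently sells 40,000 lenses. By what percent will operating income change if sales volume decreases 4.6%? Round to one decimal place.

Contribution at this volume is 40,000 × $154.81 = $6,192,400.00.
EBIT = $6,192,400.00 − $1,938,300 = $4,254,100.00.
DOL = contribution ÷ EBIT = $6,192,400.00 ÷ $4,254,100.00 = 1.4556.
%ΔEBIT = DOL × %ΔSales = 1.4556 × -4.6% = -6.7%.

-6.7%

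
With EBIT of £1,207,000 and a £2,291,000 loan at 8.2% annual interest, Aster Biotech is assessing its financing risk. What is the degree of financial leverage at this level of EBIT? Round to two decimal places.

Annual interest charges come to £187,862.00.
Degree of financial leverage = EBIT / (EBIT − interest) = £1,207,000 / £1,019,138.00 = 1.1843.

1.18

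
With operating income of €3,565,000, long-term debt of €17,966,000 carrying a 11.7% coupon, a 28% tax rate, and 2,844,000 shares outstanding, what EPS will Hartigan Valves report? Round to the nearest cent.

Interest = €2,102,022.00, so EBT = €3,565,000 − €2,102,022.00 = €1,462,978.00.
Net income = €1,462,978.00 × (1 − 0.28) = €1,053,344.16.
Per share: €1,053,344.16 / 2,844,000 shares = €0.37.

€0.37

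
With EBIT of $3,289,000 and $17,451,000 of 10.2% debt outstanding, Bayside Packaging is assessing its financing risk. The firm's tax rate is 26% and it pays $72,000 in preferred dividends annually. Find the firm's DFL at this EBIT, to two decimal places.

Interest = $1,780,002.00.
Pre-tax preferred-dividend burden = $72,000 ÷ (1 − 0.26) = $97,297.30.
DFL = EBIT ÷ [EBIT − I − D_p/(1−t)] = $3,289,000 ÷ [$3,289,000 − $1,780,002.00 − $97,297.30] = $3,289,000 ÷ $1,411,700.70 = 2.3298.

2.33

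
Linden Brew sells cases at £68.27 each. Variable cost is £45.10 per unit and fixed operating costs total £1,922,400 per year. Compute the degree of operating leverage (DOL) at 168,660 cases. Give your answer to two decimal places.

1.97

Total contribution margin = 168,660 × £23.17 = £3,907,852.20.
Subtracting fixed costs: EBIT = £3,907,852.20 − £1,922,400 = £1,985,452.20.
Degree of operating leverage = £3,907,852.20 / £1,985,452.20 = 1.9682.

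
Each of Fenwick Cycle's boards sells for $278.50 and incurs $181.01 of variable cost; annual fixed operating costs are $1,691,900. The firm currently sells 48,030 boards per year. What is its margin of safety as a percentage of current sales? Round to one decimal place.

63.9%

Contribution margin per unit = $278.50 − $181.01 = $97.49. Break-even units = $1,691,900 ÷ $97.49 = 17,354.60; break-even revenue = 17,354.60 × $278.50 = $4,833,256.23.
Current sales = 48,030 × $278.50 = $13,376,355.00.
Margin of safety = ($13,376,355.00 − $4,833,256.23) ÷ $13,376,355.00 = 63.9%.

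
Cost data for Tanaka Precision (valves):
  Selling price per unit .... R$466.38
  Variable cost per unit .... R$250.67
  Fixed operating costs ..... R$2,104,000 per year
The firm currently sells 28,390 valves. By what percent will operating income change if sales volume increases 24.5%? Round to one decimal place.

Contribution at this volume is 28,390 × R$215.71 = R$6,124,006.90.
Subtracting fixed costs: EBIT = R$6,124,006.90 − R$2,104,000 = R$4,020,006.90.
DOL = contribution ÷ EBIT = R$6,124,006.90 ÷ R$4,020,006.90 = 1.5234.
Operating income changes by 1.5234 × +24.5% = +37.3%.

+37.3%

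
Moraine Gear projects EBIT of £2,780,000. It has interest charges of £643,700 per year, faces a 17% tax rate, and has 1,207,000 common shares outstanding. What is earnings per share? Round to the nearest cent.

£1.47

Interest = £643,700.00, so EBT = £2,780,000 − £643,700.00 = £2,136,300.00.
After tax at 17%: net income = £2,136,300.00 × 0.83 = £1,773,129.00.
Per share: £1,773,129.00 / 1,207,000 shares = £1.47.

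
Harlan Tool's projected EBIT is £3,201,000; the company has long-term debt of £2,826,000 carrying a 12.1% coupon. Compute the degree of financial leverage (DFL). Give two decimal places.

Interest = £341,946.00.
DFL = EBIT ÷ (EBIT − I) = £3,201,000 ÷ (£3,201,000 − £341,946.00) = £3,201,000 ÷ £2,859,054.00 = 1.1196.

1.12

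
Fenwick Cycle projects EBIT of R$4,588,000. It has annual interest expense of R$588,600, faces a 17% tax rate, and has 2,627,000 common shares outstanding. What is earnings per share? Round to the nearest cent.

Pre-tax income = R$4,588,000 − R$588,600.00 = R$3,999,400.00.
Net income = R$3,999,400.00 × (1 − 0.17) = R$3,319,502.00.
Per share: R$3,319,502.00 / 2,627,000 shares = R$1.26.

R$1.26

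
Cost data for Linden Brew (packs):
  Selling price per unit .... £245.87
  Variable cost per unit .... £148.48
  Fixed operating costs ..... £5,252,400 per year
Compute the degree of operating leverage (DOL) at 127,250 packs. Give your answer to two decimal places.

Total contribution margin = 127,250 × £97.39 = £12,392,877.50.
EBIT = £12,392,877.50 − £5,252,400 = £7,140,477.50.
Degree of operating leverage = £12,392,877.50 / £7,140,477.50 = 1.7356.

1.74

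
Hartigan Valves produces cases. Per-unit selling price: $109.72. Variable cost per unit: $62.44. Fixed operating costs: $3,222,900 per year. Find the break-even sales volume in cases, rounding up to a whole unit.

68,167 cases

Each unit contributes $109.72 − $62.44 = $47.28.
Break-even Q = $3,222,900 / $47.28 = 68,166.24 → 68,167 cases.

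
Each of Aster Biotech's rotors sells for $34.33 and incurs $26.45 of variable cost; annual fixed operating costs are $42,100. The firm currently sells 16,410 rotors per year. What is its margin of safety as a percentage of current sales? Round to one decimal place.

67.4%

Each unit contributes $34.33 − $26.45 = $7.88. Break-even units = $42,100 ÷ $7.88 = 5,342.64; break-even revenue = 5,342.64 × $34.33 = $183,412.82.
Current sales = 16,410 × $34.33 = $563,355.30.
Margin of safety = ($563,355.30 − $183,412.82) ÷ $563,355.30 = 67.4%.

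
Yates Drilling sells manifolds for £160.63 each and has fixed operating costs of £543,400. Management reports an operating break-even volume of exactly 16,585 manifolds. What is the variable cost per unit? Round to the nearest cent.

At break-even, FC = Q × (P − VC), so P − VC = £543,400 ÷ 16,585 = £32.7645.
Hence VC = price − CM = £160.63 − £32.7645 = £127.87.

£127.87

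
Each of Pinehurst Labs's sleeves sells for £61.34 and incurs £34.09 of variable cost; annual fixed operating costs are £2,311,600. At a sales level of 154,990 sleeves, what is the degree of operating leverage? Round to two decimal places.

2.21

Total contribution margin = 154,990 × £27.25 = £4,223,477.50.
Subtracting fixed costs: EBIT = £4,223,477.50 − £2,311,600 = £1,911,877.50.
DOL = contribution ÷ EBIT = £4,223,477.50 ÷ £1,911,877.50 = 2.2091.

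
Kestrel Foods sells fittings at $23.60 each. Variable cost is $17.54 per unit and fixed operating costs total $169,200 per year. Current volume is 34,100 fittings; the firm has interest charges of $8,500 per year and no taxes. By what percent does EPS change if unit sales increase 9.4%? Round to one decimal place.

+67.1%

Contribution at this volume is 34,100 × $6.06 = $206,646.00.
EBIT = $206,646.00 − $169,200 = $37,446.00.
After interest of $8,500.00, pre-tax earnings = $28,946.00.
Degree of combined leverage = contribution ÷ (EBIT − I) = $206,646.00 ÷ $28,946.00 = 7.1390.
EPS therefore changes by 7.1390 × (+9.4%) = +67.1%.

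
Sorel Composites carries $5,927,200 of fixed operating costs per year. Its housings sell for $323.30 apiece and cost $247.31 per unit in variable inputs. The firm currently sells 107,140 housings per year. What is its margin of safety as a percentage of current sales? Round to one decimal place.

27.2%

Unit CM = price − variable cost = $323.30 − $247.31 = $75.99. Break-even units = $5,927,200 ÷ $75.99 = 77,999.74; break-even revenue = 77,999.74 × $323.30 = $25,217,314.91.
Current sales = 107,140 × $323.30 = $34,638,362.00.
Margin of safety = ($34,638,362.00 − $25,217,314.91) ÷ $34,638,362.00 = 27.2%.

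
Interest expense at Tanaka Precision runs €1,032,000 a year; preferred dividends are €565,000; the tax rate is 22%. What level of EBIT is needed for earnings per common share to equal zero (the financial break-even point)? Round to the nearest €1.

€1,756,359

Grossing the preferred dividend up to pre-tax terms: €565,000 / (1 − 0.22) = €724,358.97.
EPS = 0 when EBIT covers interest plus the pre-tax preferred burden: €1,032,000 + €724,358.97 = €1,756,358.97.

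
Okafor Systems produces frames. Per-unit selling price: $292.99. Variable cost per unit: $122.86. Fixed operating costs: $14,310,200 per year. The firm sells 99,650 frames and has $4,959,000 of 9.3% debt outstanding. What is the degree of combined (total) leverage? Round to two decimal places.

7.77

At 99,650 units, contribution = 99,650 × $170.13 = $16,953,454.50.
EBIT = $16,953,454.50 − $14,310,200 = $2,643,254.50. Interest = $461,187.00, so EBIT − I = $2,182,067.50.
DCL = contribution ÷ (EBIT − I) = $16,953,454.50 ÷ $2,182,067.50 = 7.7694.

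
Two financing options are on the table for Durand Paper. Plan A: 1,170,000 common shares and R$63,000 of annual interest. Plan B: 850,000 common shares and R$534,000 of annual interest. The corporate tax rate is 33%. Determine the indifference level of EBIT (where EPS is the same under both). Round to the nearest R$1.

At indifference, (EBIT − 63,000)(1 − t)/1,170,000 = (EBIT − 534,000)(1 − t)/850,000.
The (1 − t) factor cancels: (EBIT − 63,000) × 850,000 = (EBIT − 534,000) × 1,170,000.
EBIT × (1,170,000 − 850,000) = 534,000 × 1,170,000 − 63,000 × 850,000 = 571,230,000,000, so EBIT = 571,230,000,000 ÷ 320,000 = 1,785,093.75.

R$1,785,094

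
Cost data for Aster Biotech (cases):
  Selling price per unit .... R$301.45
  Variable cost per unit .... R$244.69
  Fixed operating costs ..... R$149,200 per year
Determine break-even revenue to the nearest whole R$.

R$792,395

Contribution margin per unit = R$301.45 − R$244.69 = R$56.76, a CM ratio of R$56.76 ÷ R$301.45 = 0.1883.
Break-even sales = FC ÷ CM ratio = R$149,200 × R$301.45 / R$56.76 = R$792,395.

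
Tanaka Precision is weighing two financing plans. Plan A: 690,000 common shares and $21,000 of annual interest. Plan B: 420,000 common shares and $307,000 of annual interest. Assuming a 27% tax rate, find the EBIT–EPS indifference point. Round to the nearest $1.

$751,889

At indifference, (EBIT − 21,000)(1 − t)/690,000 = (EBIT − 307,000)(1 − t)/420,000.
Cancelling (1 − t) and cross-multiplying: 420,000·(EBIT − 21,000) = 690,000·(EBIT − 307,000).
EBIT × (690,000 − 420,000) = 307,000 × 690,000 − 21,000 × 420,000 = 203,010,000,000, so EBIT = 203,010,000,000 ÷ 270,000 = 751,888.89.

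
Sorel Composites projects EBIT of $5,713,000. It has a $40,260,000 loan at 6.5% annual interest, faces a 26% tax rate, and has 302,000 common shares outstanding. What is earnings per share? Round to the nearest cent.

$7.59

Interest = $2,616,900.00, so EBT = $5,713,000 − $2,616,900.00 = $3,096,100.00.
After tax at 26%: net income = $3,096,100.00 × 0.74 = $2,291,114.00.
EPS = $2,291,114.00 ÷ 302,000 = $7.59.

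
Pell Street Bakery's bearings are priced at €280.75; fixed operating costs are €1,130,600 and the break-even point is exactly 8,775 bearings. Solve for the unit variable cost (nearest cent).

€151.91

At break-even, FC = Q × (P − VC), so P − VC = €1,130,600 ÷ 8,775 = €128.8433.
Variable cost per unit = €280.75 − €128.8433 = €151.91.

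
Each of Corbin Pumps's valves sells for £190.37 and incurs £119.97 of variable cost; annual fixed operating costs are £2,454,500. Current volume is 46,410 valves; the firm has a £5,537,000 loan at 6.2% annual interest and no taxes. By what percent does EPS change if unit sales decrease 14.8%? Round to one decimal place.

-103.0%

At 46,410 units, contribution = 46,410 × £70.40 = £3,267,264.00.
EBIT = £3,267,264.00 − £2,454,500 = £812,764.00.
Interest = £343,294.00, so EBIT − I = £469,470.00.
Degree of combined leverage = contribution ÷ (EBIT − I) = £3,267,264.00 ÷ £469,470.00 = 6.9595.
EPS therefore changes by 6.9595 × (-14.8%) = -103.0%.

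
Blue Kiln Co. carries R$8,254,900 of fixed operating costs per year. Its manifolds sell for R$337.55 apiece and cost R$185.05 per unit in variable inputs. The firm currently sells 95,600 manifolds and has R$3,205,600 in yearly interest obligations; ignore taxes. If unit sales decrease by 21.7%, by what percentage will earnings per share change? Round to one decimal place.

-101.4%

Total contribution margin = 95,600 × R$152.50 = R$14,579,000.00.
EBIT = R$14,579,000.00 − R$8,254,900 = R$6,324,100.00.
Interest = R$3,205,600.00, so EBIT − I = R$3,118,500.00.
Degree of combined leverage = contribution ÷ (EBIT − I) = R$14,579,000.00 ÷ R$3,118,500.00 = 4.6750.
EPS therefore changes by 4.6750 × (-21.7%) = -101.4%.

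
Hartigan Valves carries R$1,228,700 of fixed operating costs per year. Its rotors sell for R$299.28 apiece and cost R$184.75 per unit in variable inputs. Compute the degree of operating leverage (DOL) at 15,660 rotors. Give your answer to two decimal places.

Total contribution margin = 15,660 × R$114.53 = R$1,793,539.80.
EBIT = R$1,793,539.80 − R$1,228,700 = R$564,839.80.
DOL = contribution ÷ EBIT = R$1,793,539.80 ÷ R$564,839.80 = 3.1753.

3.18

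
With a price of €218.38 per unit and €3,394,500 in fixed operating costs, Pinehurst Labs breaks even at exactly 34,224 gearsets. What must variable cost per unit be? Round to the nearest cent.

€119.20

Contribution per unit must be FC / Q = €3,394,500 / 34,224 = €99.1848.
Variable cost per unit = €218.38 − €99.1848 = €119.20.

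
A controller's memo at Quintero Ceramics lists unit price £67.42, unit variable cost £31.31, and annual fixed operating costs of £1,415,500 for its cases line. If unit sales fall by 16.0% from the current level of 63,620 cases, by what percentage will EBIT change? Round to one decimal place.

-41.7%

Contribution at this volume is 63,620 × £36.11 = £2,297,318.20.
EBIT = £2,297,318.20 − £1,415,500 = £881,818.20.
DOL = contribution ÷ EBIT = £2,297,318.20 ÷ £881,818.20 = 2.6052.
Operating income changes by 2.6052 × -16.0% = -41.7%.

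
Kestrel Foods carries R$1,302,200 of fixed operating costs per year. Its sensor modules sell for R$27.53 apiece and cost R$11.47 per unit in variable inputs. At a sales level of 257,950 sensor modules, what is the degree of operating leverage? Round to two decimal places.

1.46

At 257,950 units, contribution = 257,950 × R$16.06 = R$4,142,677.00.
EBIT = R$4,142,677.00 − R$1,302,200 = R$2,840,477.00.
Degree of operating leverage = R$4,142,677.00 / R$2,840,477.00 = 1.4584.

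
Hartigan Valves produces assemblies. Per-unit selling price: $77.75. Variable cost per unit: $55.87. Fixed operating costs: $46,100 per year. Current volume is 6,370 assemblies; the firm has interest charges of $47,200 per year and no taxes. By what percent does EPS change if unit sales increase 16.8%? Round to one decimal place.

Contribution at this volume is 6,370 × $21.88 = $139,375.60.
EBIT = $139,375.60 − $46,100 = $93,275.60.
Interest = $47,200.00, so EBIT − I = $46,075.60.
Degree of combined leverage = contribution ÷ (EBIT − I) = $139,375.60 ÷ $46,075.60 = 3.0249.
%ΔEPS = DCL × %ΔSales = 3.0249 × +16.8% = +50.8%.

+50.8%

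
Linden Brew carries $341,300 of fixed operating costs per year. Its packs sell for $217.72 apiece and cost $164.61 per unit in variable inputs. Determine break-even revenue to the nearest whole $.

$1,399,131

Contribution margin per unit = $217.72 − $164.61 = $53.11, a CM ratio of $53.11 ÷ $217.72 = 0.2439.
Break-even revenue = fixed costs × price ÷ CM = $341,300 × $217.72 ÷ $53.11 = $1,399,131.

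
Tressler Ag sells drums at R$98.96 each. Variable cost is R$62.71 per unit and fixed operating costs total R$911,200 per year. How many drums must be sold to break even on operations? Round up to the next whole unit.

Contribution margin per unit = R$98.96 − R$62.71 = R$36.25.
Break-even volume = fixed costs ÷ CM per unit = R$911,200 ÷ R$36.25 = 25,136.55, so 25,137 drums.

25,137 drums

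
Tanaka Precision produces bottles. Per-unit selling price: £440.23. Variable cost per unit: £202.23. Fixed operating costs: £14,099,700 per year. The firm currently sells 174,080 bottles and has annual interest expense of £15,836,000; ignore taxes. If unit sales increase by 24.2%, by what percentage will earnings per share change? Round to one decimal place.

Contribution at this volume is 174,080 × £238.00 = £41,431,040.00.
Subtracting fixed costs: EBIT = £41,431,040.00 − £14,099,700 = £27,331,340.00.
Interest = £15,836,000.00, so EBIT − I = £11,495,340.00.
Degree of combined leverage = contribution ÷ (EBIT − I) = £41,431,040.00 ÷ £11,495,340.00 = 3.6042.
EPS therefore changes by 3.6042 × (+24.2%) = +87.2%.

+87.2%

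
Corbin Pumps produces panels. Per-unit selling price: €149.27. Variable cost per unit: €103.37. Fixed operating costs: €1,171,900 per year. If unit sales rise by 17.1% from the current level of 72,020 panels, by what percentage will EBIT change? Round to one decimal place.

Contribution at this volume is 72,020 × €45.90 = €3,305,718.00.
Subtracting fixed costs: EBIT = €3,305,718.00 − €1,171,900 = €2,133,818.00.
DOL = contribution ÷ EBIT = €3,305,718.00 ÷ €2,133,818.00 = 1.5492.
Operating income changes by 1.5492 × +17.1% = +26.5%.

+26.5%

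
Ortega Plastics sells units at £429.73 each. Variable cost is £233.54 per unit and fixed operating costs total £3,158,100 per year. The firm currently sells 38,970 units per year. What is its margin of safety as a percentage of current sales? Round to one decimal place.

Each unit contributes £429.73 − £233.54 = £196.19. Break-even units = £3,158,100 ÷ £196.19 = 16,097.15; break-even revenue = 16,097.15 × £429.73 = £6,917,428.58.
Actual sales revenue = 38,970 × £429.73 = £16,746,578.10.
Margin of safety = (£16,746,578.10 − £6,917,428.58) ÷ £16,746,578.10 = 58.7%.

58.7%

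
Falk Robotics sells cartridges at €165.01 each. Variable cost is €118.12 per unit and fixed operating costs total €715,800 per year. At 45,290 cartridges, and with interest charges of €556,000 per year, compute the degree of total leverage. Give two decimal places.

2.49

At 45,290 units, contribution = 45,290 × €46.89 = €2,123,648.10.
EBIT = €2,123,648.10 − €715,800 = €1,407,848.10. Interest = €556,000.00.
DOL = €2,123,648.10 ÷ €1,407,848.10 = 1.5084; DFL = €1,407,848.10 ÷ €851,848.10 = 1.6527.
DCL = DOL × DFL = 1.5084 × 1.6527 = 2.4929.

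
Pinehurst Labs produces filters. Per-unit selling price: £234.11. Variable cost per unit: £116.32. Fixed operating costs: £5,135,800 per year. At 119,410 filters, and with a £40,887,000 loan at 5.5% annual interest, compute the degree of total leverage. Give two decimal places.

Total contribution margin = 119,410 × £117.79 = £14,065,303.90.
Operating income = contribution − fixed costs = £14,065,303.90 − £5,135,800 = £8,929,503.90. Interest = £2,248,785.00.
DOL = £14,065,303.90 ÷ £8,929,503.90 = 1.5751; DFL = £8,929,503.90 ÷ £6,680,718.90 = 1.3366.
Combined leverage = 1.5751 × 1.3366 = 2.1053.

2.11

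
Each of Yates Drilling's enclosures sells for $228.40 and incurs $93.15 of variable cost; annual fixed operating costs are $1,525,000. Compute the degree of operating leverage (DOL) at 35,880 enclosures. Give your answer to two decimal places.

1.46

At 35,880 units, contribution = 35,880 × $135.25 = $4,852,770.00.
EBIT = $4,852,770.00 − $1,525,000 = $3,327,770.00.
DOL = contribution ÷ EBIT = $4,852,770.00 ÷ $3,327,770.00 = 1.4583.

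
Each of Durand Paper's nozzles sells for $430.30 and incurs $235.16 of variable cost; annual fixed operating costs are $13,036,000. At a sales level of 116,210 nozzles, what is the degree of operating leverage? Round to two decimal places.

2.35

Total contribution margin = 116,210 × $195.14 = $22,677,219.40.
Operating income = contribution − fixed costs = $22,677,219.40 − $13,036,000 = $9,641,219.40.
DOL = contribution ÷ EBIT = $22,677,219.40 ÷ $9,641,219.40 = 2.3521.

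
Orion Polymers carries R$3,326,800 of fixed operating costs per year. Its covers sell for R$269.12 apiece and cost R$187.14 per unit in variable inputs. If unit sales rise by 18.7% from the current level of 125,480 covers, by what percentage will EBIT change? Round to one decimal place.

At 125,480 units, contribution = 125,480 × R$81.98 = R$10,286,850.40.
Subtracting fixed costs: EBIT = R$10,286,850.40 − R$3,326,800 = R$6,960,050.40.
So DOL = total CM / EBIT = R$10,286,850.40 / R$6,960,050.40 = 1.4780.
Operating income changes by 1.4780 × +18.7% = +27.6%.

+27.6%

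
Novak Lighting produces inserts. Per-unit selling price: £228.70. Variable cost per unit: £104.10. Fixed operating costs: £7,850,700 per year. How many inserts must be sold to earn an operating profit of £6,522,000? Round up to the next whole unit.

115,351 inserts

Contribution margin per unit = £228.70 − £104.10 = £124.60.
Units = (FC + target) / CM = (£7,850,700 + £6,522,000) / £124.60 = 115,350.72, so 115,351 inserts.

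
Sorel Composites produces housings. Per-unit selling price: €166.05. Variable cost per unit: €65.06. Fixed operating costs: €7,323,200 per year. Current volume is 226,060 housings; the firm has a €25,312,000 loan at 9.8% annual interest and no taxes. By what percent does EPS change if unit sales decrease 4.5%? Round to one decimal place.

-7.9%

Contribution at this volume is 226,060 × €100.99 = €22,829,799.40.
EBIT = €22,829,799.40 − €7,323,200 = €15,506,599.40.
After interest of €2,480,576.00, pre-tax earnings = €13,026,023.40.
Degree of combined leverage = contribution ÷ (EBIT − I) = €22,829,799.40 ÷ €13,026,023.40 = 1.7526.
EPS therefore changes by 1.7526 × (-4.5%) = -7.9%.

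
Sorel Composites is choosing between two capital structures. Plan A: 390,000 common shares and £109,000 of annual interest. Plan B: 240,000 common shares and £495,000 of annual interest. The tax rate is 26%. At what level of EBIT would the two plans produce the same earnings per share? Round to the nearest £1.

£1,112,600

Set EPS_A = EPS_B: (EBIT − £109,000)(1 − 0.26) ÷ 390,000 = (EBIT − £495,000)(1 − 0.26) ÷ 240,000.
The (1 − t) factor cancels: (EBIT − 109,000) × 240,000 = (EBIT − 495,000) × 390,000.
Solving, EBIT = (495,000·390,000 − 109,000·240,000) / (390,000 − 240,000) = 166,890,000,000 / 150,000 = 1,112,600.00.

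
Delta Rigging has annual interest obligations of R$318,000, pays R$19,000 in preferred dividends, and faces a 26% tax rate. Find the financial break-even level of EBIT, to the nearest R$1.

Preferred dividends are paid after tax, so their pre-tax equivalent is R$19,000 ÷ (1 − 0.26) = R$25,675.68.
EPS = 0 when EBIT covers interest plus the pre-tax preferred burden: R$318,000 + R$25,675.68 = R$343,675.68.

R$343,676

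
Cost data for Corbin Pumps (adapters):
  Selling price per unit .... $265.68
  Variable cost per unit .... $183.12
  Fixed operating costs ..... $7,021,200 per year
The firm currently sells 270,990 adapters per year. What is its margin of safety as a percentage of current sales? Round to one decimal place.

68.6%

Each unit contributes $265.68 − $183.12 = $82.56. Break-even units = $7,021,200 ÷ $82.56 = 85,043.60; break-even revenue = 85,043.60 × $265.68 = $22,594,384.88.
Current sales = 270,990 × $265.68 = $71,996,623.20.
Margin of safety = ($71,996,623.20 − $22,594,384.88) ÷ $71,996,623.20 = 68.6%.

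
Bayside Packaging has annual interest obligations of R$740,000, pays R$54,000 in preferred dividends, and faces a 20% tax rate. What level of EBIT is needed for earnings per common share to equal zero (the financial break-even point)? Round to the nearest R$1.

Grossing the preferred dividend up to pre-tax terms: R$54,000 / (1 − 0.20) = R$67,500.00.
EPS = 0 when EBIT covers interest plus the pre-tax preferred burden: R$740,000 + R$67,500.00 = R$807,500.00.

R$807,500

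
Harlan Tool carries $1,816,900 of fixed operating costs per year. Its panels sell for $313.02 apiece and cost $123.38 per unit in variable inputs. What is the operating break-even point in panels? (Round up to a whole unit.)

Each unit contributes $313.02 − $123.38 = $189.64.
Break-even Q = $1,816,900 / $189.64 = 9,580.78 → 9,581 panels.

9,581 panels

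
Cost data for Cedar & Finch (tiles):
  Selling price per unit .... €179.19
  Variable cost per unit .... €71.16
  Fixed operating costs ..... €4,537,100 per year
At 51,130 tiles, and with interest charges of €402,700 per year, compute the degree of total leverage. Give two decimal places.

9.46

At 51,130 units, contribution = 51,130 × €108.03 = €5,523,573.90.
EBIT = €5,523,573.90 − €4,537,100 = €986,473.90. Interest = €402,700.00.
DOL = €5,523,573.90 ÷ €986,473.90 = 5.5993; DFL = €986,473.90 ÷ €583,773.90 = 1.6898.
DCL = DOL × DFL = 5.5993 × 1.6898 = 9.4617.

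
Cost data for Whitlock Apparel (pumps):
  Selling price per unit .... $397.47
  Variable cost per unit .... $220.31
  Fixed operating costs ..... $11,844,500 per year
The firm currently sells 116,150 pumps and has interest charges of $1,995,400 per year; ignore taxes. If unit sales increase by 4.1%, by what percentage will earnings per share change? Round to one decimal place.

+12.5%

At 116,150 units, contribution = 116,150 × $177.16 = $20,577,134.00.
Operating income = contribution − fixed costs = $20,577,134.00 − $11,844,500 = $8,732,634.00.
After interest of $1,995,400.00, pre-tax earnings = $6,737,234.00.
DCL = total CM / (EBIT − I) = $20,577,134.00 / $6,737,234.00 = 3.0542.
%ΔEPS = DCL × %ΔSales = 3.0542 × +4.1% = +12.5%.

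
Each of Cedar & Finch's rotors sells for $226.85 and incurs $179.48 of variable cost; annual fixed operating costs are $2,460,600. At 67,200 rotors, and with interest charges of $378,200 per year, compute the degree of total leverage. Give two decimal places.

9.24

At 67,200 units, contribution = 67,200 × $47.37 = $3,183,264.00.
Operating income = contribution − fixed costs = $3,183,264.00 − $2,460,600 = $722,664.00. Interest = $378,200.00, so EBIT − I = $344,464.00.
DCL = contribution ÷ (EBIT − I) = $3,183,264.00 ÷ $344,464.00 = 9.2412.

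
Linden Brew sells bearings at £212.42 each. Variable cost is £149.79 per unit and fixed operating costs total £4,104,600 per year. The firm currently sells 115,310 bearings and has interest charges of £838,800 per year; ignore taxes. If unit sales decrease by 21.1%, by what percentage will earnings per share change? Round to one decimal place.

-66.9%

Contribution at this volume is 115,310 × £62.63 = £7,221,865.30.
EBIT = £7,221,865.30 − £4,104,600 = £3,117,265.30.
After interest of £838,800.00, pre-tax earnings = £2,278,465.30.
DCL = total CM / (EBIT − I) = £7,221,865.30 / £2,278,465.30 = 3.1696.
%ΔEPS = DCL × %ΔSales = 3.1696 × -21.1% = -66.9%.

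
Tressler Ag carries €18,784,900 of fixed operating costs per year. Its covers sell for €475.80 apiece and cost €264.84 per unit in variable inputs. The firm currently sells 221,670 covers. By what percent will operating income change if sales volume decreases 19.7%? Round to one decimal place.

-32.9%

At 221,670 units, contribution = 221,670 × €210.96 = €46,763,503.20.
Operating income = contribution − fixed costs = €46,763,503.20 − €18,784,900 = €27,978,603.20.
Degree of operating leverage = €46,763,503.20 / €27,978,603.20 = 1.6714.
Operating income changes by 1.6714 × -19.7% = -32.9%.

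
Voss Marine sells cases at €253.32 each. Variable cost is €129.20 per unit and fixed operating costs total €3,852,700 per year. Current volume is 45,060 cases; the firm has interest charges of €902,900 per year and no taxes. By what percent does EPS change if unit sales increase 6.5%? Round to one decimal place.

+43.4%

Contribution at this volume is 45,060 × €124.12 = €5,592,847.20.
EBIT = €5,592,847.20 − €3,852,700 = €1,740,147.20.
Interest = €902,900.00, so EBIT − I = €837,247.20.
Degree of combined leverage = contribution ÷ (EBIT − I) = €5,592,847.20 ÷ €837,247.20 = 6.6800.
%ΔEPS = DCL × %ΔSales = 6.6800 × +6.5% = +43.4%.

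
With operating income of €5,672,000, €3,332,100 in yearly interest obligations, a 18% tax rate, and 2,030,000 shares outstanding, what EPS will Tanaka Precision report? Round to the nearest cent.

€0.95

Interest = €3,332,100.00, so EBT = €5,672,000 − €3,332,100.00 = €2,339,900.00.
Net income = €2,339,900.00 × (1 − 0.18) = €1,918,718.00.
EPS = €1,918,718.00 ÷ 2,030,000 = €0.95.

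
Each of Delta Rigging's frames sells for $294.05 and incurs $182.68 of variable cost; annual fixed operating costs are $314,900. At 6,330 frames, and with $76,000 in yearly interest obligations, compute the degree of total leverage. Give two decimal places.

Total contribution margin = 6,330 × $111.37 = $704,972.10.
EBIT = $704,972.10 − $314,900 = $390,072.10. Interest = $76,000.00, so EBIT − I = $314,072.10.
DCL = contribution ÷ (EBIT − I) = $704,972.10 ÷ $314,072.10 = 2.2446.

2.24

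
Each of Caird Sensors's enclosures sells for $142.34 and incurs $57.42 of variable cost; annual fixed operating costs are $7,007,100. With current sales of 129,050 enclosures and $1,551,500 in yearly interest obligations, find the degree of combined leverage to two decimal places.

4.57

At 129,050 units, contribution = 129,050 × $84.92 = $10,958,926.00.
EBIT = $10,958,926.00 − $7,007,100 = $3,951,826.00. Interest = $1,551,500.00, so EBIT − I = $2,400,326.00.
Degree of total leverage = total CM / (EBIT − interest) = $10,958,926.00 / $2,400,326.00 = 4.5656.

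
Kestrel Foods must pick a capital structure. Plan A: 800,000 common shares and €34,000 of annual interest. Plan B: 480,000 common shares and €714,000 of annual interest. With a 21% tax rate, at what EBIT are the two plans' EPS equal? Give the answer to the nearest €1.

€1,734,000

At indifference, (EBIT − 34,000)(1 − t)/800,000 = (EBIT − 714,000)(1 − t)/480,000.
Cancelling (1 − t) and cross-multiplying: 480,000·(EBIT − 34,000) = 800,000·(EBIT − 714,000).
Solving, EBIT = (714,000·800,000 − 34,000·480,000) / (800,000 − 480,000) = 554,880,000,000 / 320,000 = 1,734,000.00.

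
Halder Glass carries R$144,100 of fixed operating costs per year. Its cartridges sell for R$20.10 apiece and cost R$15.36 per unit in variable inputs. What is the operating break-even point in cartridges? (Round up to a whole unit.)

30,401 cartridges

Each unit contributes R$20.10 − R$15.36 = R$4.74.
Break-even Q = R$144,100 / R$4.74 = 30,400.84 → 30,401 cartridges.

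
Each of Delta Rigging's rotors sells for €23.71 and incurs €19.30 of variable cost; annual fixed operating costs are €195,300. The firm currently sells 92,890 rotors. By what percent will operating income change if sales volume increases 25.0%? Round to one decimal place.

At 92,890 units, contribution = 92,890 × €4.41 = €409,644.90.
Operating income = contribution − fixed costs = €409,644.90 − €195,300 = €214,344.90.
DOL = contribution ÷ EBIT = €409,644.90 ÷ €214,344.90 = 1.9111.
Operating income changes by 1.9111 × +25.0% = +47.8%.

+47.8%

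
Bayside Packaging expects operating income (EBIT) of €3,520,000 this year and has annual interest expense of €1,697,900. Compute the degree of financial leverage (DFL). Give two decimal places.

1.93

Annual interest charges come to €1,697,900.00.
Degree of financial leverage = EBIT / (EBIT − interest) = €3,520,000 / €1,822,100.00 = 1.9318.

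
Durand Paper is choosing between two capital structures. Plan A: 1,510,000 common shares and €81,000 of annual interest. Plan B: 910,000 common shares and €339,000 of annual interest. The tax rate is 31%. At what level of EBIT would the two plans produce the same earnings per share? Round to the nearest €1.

€730,300

At indifference, (EBIT − 81,000)(1 − t)/1,510,000 = (EBIT − 339,000)(1 − t)/910,000.
The (1 − t) factor cancels: (EBIT − 81,000) × 910,000 = (EBIT − 339,000) × 1,510,000.
EBIT × (1,510,000 − 910,000) = 339,000 × 1,510,000 − 81,000 × 910,000 = 438,180,000,000, so EBIT = 438,180,000,000 ÷ 600,000 = 730,300.00.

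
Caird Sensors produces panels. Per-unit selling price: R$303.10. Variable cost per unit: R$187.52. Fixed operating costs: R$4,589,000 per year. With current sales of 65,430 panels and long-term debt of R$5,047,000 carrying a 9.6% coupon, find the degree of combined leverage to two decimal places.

3.04

Contribution at this volume is 65,430 × R$115.58 = R$7,562,399.40.
EBIT = R$7,562,399.40 − R$4,589,000 = R$2,973,399.40. Interest = R$484,512.00, so EBIT − I = R$2,488,887.40.
Degree of total leverage = total CM / (EBIT − interest) = R$7,562,399.40 / R$2,488,887.40 = 3.0385.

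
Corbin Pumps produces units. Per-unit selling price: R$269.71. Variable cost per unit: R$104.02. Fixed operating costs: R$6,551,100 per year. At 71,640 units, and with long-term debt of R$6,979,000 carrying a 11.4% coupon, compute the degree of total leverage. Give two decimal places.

Contribution at this volume is 71,640 × R$165.69 = R$11,870,031.60.
Subtracting fixed costs: EBIT = R$11,870,031.60 − R$6,551,100 = R$5,318,931.60. Interest = R$795,606.00.
DOL = R$11,870,031.60 ÷ R$5,318,931.60 = 2.2317; DFL = R$5,318,931.60 ÷ R$4,523,325.60 = 1.1759.
Combined leverage = 2.2317 × 1.1759 = 2.6243.

2.62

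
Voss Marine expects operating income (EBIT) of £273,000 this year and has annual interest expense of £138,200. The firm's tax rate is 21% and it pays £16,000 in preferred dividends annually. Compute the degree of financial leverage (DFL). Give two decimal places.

2.38

Interest = £138,200.00.
Preferred dividends grossed up pre-tax: £16,000 / (1 − 0.21) = £20,253.16.
DFL = EBIT ÷ [EBIT − I − D_p/(1−t)] = £273,000 ÷ [£273,000 − £138,200.00 − £20,253.16] = £273,000 ÷ £114,546.84 = 2.3833.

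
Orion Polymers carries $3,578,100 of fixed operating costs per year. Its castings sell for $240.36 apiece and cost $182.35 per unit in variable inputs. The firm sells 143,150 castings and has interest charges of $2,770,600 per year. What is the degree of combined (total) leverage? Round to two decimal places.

Total contribution margin = 143,150 × $58.01 = $8,304,131.50.
Subtracting fixed costs: EBIT = $8,304,131.50 − $3,578,100 = $4,726,031.50. Interest = $2,770,600.00.
DOL = $8,304,131.50 ÷ $4,726,031.50 = 1.7571; DFL = $4,726,031.50 ÷ $1,955,431.50 = 2.4169.
Combined leverage = 1.7571 × 2.4169 = 4.2467.

4.25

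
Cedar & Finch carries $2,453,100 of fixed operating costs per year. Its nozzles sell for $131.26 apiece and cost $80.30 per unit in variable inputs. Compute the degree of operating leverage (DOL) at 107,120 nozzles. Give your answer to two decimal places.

1.82

Contribution at this volume is 107,120 × $50.96 = $5,458,835.20.
EBIT = $5,458,835.20 − $2,453,100 = $3,005,735.20.
DOL = contribution ÷ EBIT = $5,458,835.20 ÷ $3,005,735.20 = 1.8161.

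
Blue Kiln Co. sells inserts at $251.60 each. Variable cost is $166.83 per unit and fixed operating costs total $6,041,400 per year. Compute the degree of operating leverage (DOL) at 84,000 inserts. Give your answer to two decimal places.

At 84,000 units, contribution = 84,000 × $84.77 = $7,120,680.00.
EBIT = $7,120,680.00 − $6,041,400 = $1,079,280.00.
DOL = contribution ÷ EBIT = $7,120,680.00 ÷ $1,079,280.00 = 6.5976.

6.60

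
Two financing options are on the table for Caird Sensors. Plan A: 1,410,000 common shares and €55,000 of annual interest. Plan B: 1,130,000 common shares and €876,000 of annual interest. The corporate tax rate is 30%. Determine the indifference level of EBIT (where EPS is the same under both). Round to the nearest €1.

€4,189,321

Set EPS_A = EPS_B: (EBIT − €55,000)(1 − 0.30) ÷ 1,410,000 = (EBIT − €876,000)(1 − 0.30) ÷ 1,130,000.
The (1 − t) factor cancels: (EBIT − 55,000) × 1,130,000 = (EBIT − 876,000) × 1,410,000.
EBIT × (1,410,000 − 1,130,000) = 876,000 × 1,410,000 − 55,000 × 1,130,000 = 1,173,010,000,000, so EBIT = 1,173,010,000,000 ÷ 280,000 = 4,189,321.43.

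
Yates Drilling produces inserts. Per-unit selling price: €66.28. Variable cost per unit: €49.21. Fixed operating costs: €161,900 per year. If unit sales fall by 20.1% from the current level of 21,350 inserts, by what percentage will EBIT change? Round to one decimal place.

-36.2%

At 21,350 units, contribution = 21,350 × €17.07 = €364,444.50.
Subtracting fixed costs: EBIT = €364,444.50 − €161,900 = €202,544.50.
So DOL = total CM / EBIT = €364,444.50 / €202,544.50 = 1.7993.
So EBIT moves 1.7993 × (-20.1%) = -36.2%.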